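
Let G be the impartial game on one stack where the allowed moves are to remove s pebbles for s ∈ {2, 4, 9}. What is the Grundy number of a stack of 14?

1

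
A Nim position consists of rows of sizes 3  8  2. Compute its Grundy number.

9

Write each in binary and XOR column by column:
  0011  (3)
  1000  (8)
  0010  (2)
  ----
  1001  (9)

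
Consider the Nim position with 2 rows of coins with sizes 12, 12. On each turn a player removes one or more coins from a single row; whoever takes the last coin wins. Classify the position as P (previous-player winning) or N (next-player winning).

P-position

Compute the nim-sum pairwise:
12 ⊕ 12 = 0
The nim-sum is 0, so this is a P-position: the player to move is in a losing position under optimal play.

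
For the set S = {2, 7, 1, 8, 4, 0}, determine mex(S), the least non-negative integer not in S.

3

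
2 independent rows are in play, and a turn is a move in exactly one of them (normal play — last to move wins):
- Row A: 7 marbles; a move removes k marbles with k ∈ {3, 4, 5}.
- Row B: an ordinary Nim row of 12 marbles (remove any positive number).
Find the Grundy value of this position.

14

For row A, compute g(0), g(1), … with moves {3, 4, 5}:
g(0) = mex{} = 0
g(1) = mex{} = 0
g(2) = mex{} = 0
g(3) = mex{0} = 1
g(4) = mex{0} = 1
g(5) = mex{0} = 1
g(6) = mex{0,1} = 2
g(7) = mex{0,1} = 2
So g(7) = 2.
Row B is a plain Nim row of size 12, so its Grundy value is 12.
By the Sprague-Grundy theorem, the Grundy value of a sum of independent games is the XOR of the component values.
Combined value = 2 XOR 12 = 14.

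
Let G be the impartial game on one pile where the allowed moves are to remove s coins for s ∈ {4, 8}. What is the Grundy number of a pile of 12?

0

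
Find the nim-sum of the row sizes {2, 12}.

14

Nim-sum: 2 ^ 12 = 14.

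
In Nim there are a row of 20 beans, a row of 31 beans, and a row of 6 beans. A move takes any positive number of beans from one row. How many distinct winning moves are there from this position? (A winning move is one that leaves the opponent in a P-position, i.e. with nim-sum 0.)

Bitwise XOR of the heap sizes:
  10100  (20)
  11111  (31)
  00110  (6)
  -----
  01101  (13)
The overall nim-sum is X = 13. A row of size p has a winning move iff p XOR X < p (reduce it to p XOR X).
  20: 20 XOR 13 = 25 ≥ 20 — no move.
  31: 31 XOR 13 = 18 < 31 — winning move (to 18).
  6: 6 XOR 13 = 11 ≥ 6 — no move.
That gives 1 winning move.

1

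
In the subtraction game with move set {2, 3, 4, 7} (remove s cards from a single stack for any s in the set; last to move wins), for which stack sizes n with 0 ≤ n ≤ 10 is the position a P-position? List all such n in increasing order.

Grundy values for subtraction set {2, 3, 4, 7}:
k:     0  1  2  3  4  5  6  7  8  9 10
g(k):  0  0  1  1  2  2  0  3  1  4  2
The P-positions (g = 0) in 0..10 are 0, 1, 6.

0, 1, 6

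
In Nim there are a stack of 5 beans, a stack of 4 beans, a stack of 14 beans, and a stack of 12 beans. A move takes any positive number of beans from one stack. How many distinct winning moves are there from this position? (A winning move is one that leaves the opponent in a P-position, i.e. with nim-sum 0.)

1

Compute the nim-sum pairwise:
5 XOR 4 = 1
1 XOR 14 = 15
15 XOR 12 = 3
The overall nim-sum is X = 3. A stack of size p has a winning move iff p XOR X < p (reduce it to p XOR X).
  5: 5 XOR 3 = 6 ≥ 5 — no move.
  4: 4 XOR 3 = 7 ≥ 4 — no move.
  14: 14 XOR 3 = 13 < 14 — winning move (to 13).
  12: 12 XOR 3 = 15 ≥ 12 — no move.
That gives 1 winning move.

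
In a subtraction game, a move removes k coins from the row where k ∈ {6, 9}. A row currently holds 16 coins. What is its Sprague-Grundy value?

0

Grundy values for subtraction set {6, 9}:
k:     0  1  2  3  4  5  6  7  8  9 10 11 12 13 14 15 16
g(k):  0  0  0  0  0  0  1  1  1  1  1  1  2  2  2  0  0
So g(16) = 0.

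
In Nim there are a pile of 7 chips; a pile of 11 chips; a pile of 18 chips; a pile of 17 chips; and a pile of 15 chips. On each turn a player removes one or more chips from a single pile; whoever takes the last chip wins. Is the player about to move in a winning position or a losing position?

Losing position

Nim-sum: 7 ⊕ 11 ⊕ 18 ⊕ 17 ⊕ 15 = 0.
The nim-sum is 0, so this is a P-position: the player to move is in a losing position under optimal play.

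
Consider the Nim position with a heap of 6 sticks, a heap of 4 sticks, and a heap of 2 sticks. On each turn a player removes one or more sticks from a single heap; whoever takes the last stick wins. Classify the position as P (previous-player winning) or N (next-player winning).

Compute the nim-sum pairwise:
6 ^ 4 = 2
2 ^ 2 = 0
The nim-sum is 0, so this is a P-position: the player to move is in a losing position under optimal play.

P-position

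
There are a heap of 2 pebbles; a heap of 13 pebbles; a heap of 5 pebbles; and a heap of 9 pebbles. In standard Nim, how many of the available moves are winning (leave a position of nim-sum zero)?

1

Bitwise XOR of the heap sizes:
  0010  (2)
  1101  (13)
  0101  (5)
  1001  (9)
  ----
  0011  (3)
The overall nim-sum is X = 3. A heap of size p has a winning move iff p XOR X < p (reduce it to p XOR X).
  2: 2 XOR 3 = 1 < 2 — winning move (to 1).
  13: 13 XOR 3 = 14 ≥ 13 — no move.
  5: 5 XOR 3 = 6 ≥ 5 — no move.
  9: 9 XOR 3 = 10 ≥ 9 — no move.
That gives 1 winning move.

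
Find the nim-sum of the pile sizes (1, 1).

Nim-sum: 1 ^ 1 = 0.

0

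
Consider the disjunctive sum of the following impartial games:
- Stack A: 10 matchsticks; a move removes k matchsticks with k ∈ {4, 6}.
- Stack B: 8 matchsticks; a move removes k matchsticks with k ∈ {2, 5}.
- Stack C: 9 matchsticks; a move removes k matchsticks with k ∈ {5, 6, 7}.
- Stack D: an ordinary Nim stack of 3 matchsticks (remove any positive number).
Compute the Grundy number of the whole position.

Build the Grundy sequence for stack A with g(k) = mex{g(k−s) : s ∈ {4, 6}, s ≤ k}:
k:     0  1  2  3  4  5  6  7  8  9 10
g(k):  0  0  0  0  1  1  1  1  2  2  0
So g(10) = 0.
Grundy values for stack B (subtraction set {2, 5}):
k:     0  1  2  3  4  5  6  7  8
g(k):  0  0  1  1  0  2  1  0  0
So g(8) = 0.
For stack C, compute g(0), g(1), … with moves {5, 6, 7}:
k:     0  1  2  3  4  5  6  7  8  9
g(k):  0  0  0  0  0  1  1  1  1  1
So g(9) = 1.
Stack D is a plain Nim stack of size 3, so its Grundy value is 3.
By the Sprague-Grundy theorem, the Grundy value of a sum of independent games is the XOR of the component values.
Combined value = 0 ⊕ 0 ⊕ 1 ⊕ 3 = 2.

2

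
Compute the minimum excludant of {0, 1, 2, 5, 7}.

The values 0, 1, 2 are all present; 3 is the first non-negative integer missing from the set.

3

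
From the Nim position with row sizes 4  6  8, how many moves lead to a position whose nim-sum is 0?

1

In binary:
  0100  (4)
  0110  (6)
  1000  (8)
  ----
  1010  (10)
The overall nim-sum is X = 10. A row of size p has a winning move iff p XOR X < p (reduce it to p XOR X).
  4: 4 XOR 10 = 14 ≥ 4 — no move.
  6: 6 XOR 10 = 12 ≥ 6 — no move.
  8: 8 XOR 10 = 2 < 8 — winning move (to 2).
That gives 1 winning move.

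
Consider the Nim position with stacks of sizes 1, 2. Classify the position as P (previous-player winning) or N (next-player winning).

Compute the nim-sum pairwise:
1 XOR 2 = 3
The nim-sum is 3 ≠ 0, so this is an N-position: the player to move can win.

N-position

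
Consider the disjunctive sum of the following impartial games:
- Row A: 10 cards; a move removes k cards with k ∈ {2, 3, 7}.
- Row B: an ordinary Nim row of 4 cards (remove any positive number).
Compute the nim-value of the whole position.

Build the Grundy sequence for row A with g(k) = mex{g(k−s) : s ∈ {2, 3, 7}, s ≤ k}:
g(0) = mex{} = 0
g(1) = mex{} = 0
g(2) = mex{0} = 1
g(3) = mex{0} = 1
g(4) = mex{0,1} = 2
g(5) = mex{1} = 0
g(6) = mex{1,2} = 0
g(7) = mex{0,2} = 1
g(8) = mex{0} = 1
g(9) = mex{0,1} = 2
g(10) = mex{1} = 0
So g(10) = 0.
Row B is a plain Nim row of size 4, so its Grundy value is 4.
The value of a disjunctive sum is the nim-sum of the parts.
Combined value = 0 ⊕ 4 = 4.

4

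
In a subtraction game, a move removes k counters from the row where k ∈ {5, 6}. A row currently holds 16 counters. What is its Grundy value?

1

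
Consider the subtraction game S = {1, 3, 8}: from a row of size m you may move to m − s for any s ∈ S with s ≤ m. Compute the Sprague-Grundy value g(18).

1

Build the Grundy sequence with g(k) = mex{g(k−s) : s ∈ {1, 3, 8}, s ≤ k}:
k:     0  1  2  3  4  5  6  7  8  9 10 11 12 13 14 15 16 17 18
g(k):  0  1  0  1  0  1  0  1  2  3  2  0  1  0  1  0  1  0  1
So g(18) = 1.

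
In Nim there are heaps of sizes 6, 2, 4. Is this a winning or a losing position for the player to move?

Losing position

Nim-sum: 6 ⊕ 2 ⊕ 4 = 0.
The nim-sum is 0, so this is a P-position: the player to move is in a losing position under optimal play.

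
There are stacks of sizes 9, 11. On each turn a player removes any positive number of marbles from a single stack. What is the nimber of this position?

2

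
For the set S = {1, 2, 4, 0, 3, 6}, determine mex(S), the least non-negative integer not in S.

5

The values 0, 1, 2, 3, 4 are all present; 5 is the first non-negative integer missing from the set.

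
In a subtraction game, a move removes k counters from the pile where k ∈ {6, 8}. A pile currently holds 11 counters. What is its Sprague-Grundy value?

Compute g(0), g(1), … for moves {6, 8}:
k:     0  1  2  3  4  5  6  7  8  9 10 11
g(k):  0  0  0  0  0  0  1  1  1  1  1  1
So g(11) = 1.

1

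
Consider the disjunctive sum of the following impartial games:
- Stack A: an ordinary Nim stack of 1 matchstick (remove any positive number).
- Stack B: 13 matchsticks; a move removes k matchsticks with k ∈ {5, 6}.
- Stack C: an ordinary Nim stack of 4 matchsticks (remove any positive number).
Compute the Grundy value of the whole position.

Stack A is a plain Nim stack of size 1, so its Grundy value is 1.
Build the Grundy sequence for stack B with g(k) = mex{g(k−s) : s ∈ {5, 6}, s ≤ k}:
k:     0  1  2  3  4  5  6  7  8  9 10 11 12 13
g(k):  0  0  0  0  0  1  1  1  1  1  2  0  0  0
So g(13) = 0.
Stack C is a plain Nim stack of size 4, so its Grundy value is 4.
The value of a disjunctive sum is the nim-sum of the parts.
Combined value = 1 ⊕ 0 ⊕ 4 = 5.

5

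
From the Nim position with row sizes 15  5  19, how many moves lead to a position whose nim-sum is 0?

1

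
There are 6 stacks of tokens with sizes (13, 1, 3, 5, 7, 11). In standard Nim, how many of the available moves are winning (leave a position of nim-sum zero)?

3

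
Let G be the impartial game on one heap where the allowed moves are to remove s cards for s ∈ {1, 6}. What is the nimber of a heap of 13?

Build the Grundy sequence with g(k) = mex{g(k−s) : s ∈ {1, 6}, s ≤ k}:
k:     0  1  2  3  4  5  6  7  8  9 10 11 12 13
g(k):  0  1  0  1  0  1  2  0  1  0  1  0  1  2
So g(13) = 2.

2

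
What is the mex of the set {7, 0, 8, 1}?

2

The values 0, 1 are all present; 2 is the first non-negative integer missing from the set.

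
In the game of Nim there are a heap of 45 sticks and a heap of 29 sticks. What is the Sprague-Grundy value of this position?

Nim-sum: 45 ⊕ 29 = 48.

48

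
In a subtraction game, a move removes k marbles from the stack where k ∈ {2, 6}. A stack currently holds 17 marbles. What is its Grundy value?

Compute g(0), g(1), … for moves {2, 6}:
k:     0  1  2  3  4  5  6  7  8  9 10 11 12 13 14 15 16 17
g(k):  0  0  1  1  0  0  1  1  0  0  1  1  0  0  1  1  0  0
So g(17) = 0.

0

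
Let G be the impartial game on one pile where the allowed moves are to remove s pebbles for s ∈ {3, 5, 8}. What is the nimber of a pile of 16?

Grundy values for subtraction set {3, 5, 8}:
k:     0  1  2  3  4  5  6  7  8  9 10 11 12 13 14 15 16
g(k):  0  0  0  1  1  1  2  2  2  3  3  0  0  0  1  1  1
So g(16) = 1.

1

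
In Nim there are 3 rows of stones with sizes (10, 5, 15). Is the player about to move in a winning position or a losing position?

Nim-sum: 10 ⊕ 5 ⊕ 15 = 0.
The nim-sum is 0, so this is a P-position: the player to move is in a losing position under optimal play.

Losing position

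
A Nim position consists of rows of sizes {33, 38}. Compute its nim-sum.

In binary:
  100001  (33)
  100110  (38)
  ------
  000111  (7)

7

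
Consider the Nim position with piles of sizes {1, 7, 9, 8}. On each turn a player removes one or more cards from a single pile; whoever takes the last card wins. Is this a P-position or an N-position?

N-position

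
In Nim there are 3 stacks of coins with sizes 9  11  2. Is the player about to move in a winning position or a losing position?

Compute the nim-sum pairwise:
9 ⊕ 11 = 2
2 ⊕ 2 = 0
The nim-sum is 0, so this is a P-position: the player to move is in a losing position under optimal play.

Losing position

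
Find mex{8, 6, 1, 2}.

0

0 is not in the set, so the mex is 0.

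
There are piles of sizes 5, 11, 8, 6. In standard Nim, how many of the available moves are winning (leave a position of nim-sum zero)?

Compute the nim-sum pairwise:
5 ⊕ 11 = 14
14 ⊕ 8 = 6
6 ⊕ 6 = 0
The nim-sum is already 0, so every move leaves a nonzero nim-sum — there are no winning moves.

0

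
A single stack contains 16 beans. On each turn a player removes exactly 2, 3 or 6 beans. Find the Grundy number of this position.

Compute g(0), g(1), … for moves {2, 3, 6}:
k:     0  1  2  3  4  5  6  7  8  9 10 11 12 13 14 15 16
g(k):  0  0  1  1  2  0  3  1  2  0  0  1  1  2  0  3  1
So g(16) = 1.

1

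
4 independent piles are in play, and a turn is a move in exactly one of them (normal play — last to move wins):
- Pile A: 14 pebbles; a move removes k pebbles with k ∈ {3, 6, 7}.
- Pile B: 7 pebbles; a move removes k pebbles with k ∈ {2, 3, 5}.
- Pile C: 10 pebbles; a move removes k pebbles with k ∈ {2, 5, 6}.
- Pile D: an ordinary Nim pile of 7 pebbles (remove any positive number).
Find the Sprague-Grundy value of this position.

7

Grundy values for pile A (subtraction set {3, 6, 7}):
k:     0  1  2  3  4  5  6  7  8  9 10 11 12 13 14
g(k):  0  0  0  1  1  1  2  2  2  3  0  0  0  1  1
So g(14) = 1.
Build the Grundy sequence for pile B with g(k) = mex{g(k−s) : s ∈ {2, 3, 5}, s ≤ k}:
g(0) = mex{} = 0
g(1) = mex{} = 0
g(2) = mex{0} = 1
g(3) = mex{0} = 1
g(4) = mex{0,1} = 2
g(5) = mex{0,1} = 2
g(6) = mex{0,1,2} = 3
g(7) = mex{1,2} = 0
So g(7) = 0.
Build the Grundy sequence for pile C with g(k) = mex{g(k−s) : s ∈ {2, 5, 6}, s ≤ k}:
g(0) = mex{} = 0
g(1) = mex{} = 0
g(2) = mex{0} = 1
g(3) = mex{0} = 1
g(4) = mex{1} = 0
g(5) = mex{0,1} = 2
g(6) = mex{0} = 1
g(7) = mex{0,1,2} = 3
g(8) = mex{1} = 0
g(9) = mex{0,1,3} = 2
g(10) = mex{0,2} = 1
So g(10) = 1.
Pile D is a plain Nim pile of size 7, so its Grundy value is 7.
By the Sprague-Grundy theorem, the Grundy value of a sum of independent games is the XOR of the component values.
Combined value = 1 XOR 0 XOR 1 XOR 7 = 7.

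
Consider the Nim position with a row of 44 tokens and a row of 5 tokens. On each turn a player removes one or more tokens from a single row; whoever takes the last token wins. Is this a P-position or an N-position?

N-position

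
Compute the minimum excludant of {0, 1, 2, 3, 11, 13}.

4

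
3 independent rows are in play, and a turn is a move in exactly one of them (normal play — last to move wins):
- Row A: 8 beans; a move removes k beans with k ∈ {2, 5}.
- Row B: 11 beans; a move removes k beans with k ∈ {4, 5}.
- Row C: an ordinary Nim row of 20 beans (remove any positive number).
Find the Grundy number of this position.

20

Build the Grundy sequence for row A with g(k) = mex{g(k−s) : s ∈ {2, 5}, s ≤ k}:
k:     0  1  2  3  4  5  6  7  8
g(k):  0  0  1  1  0  2  1  0  0
So g(8) = 0.
For row B, compute g(0), g(1), … with moves {4, 5}:
k:     0  1  2  3  4  5  6  7  8  9 10 11
g(k):  0  0  0  0  1  1  1  1  2  0  0  0
So g(11) = 0.
Row C is a plain Nim row of size 20, so its Grundy value is 20.
By the Sprague-Grundy theorem, the Grundy value of a sum of independent games is the XOR of the component values.
Combined value = 0 ⊕ 0 ⊕ 20 = 20.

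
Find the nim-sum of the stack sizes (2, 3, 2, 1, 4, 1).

Compute the nim-sum pairwise:
2 XOR 3 = 1
1 XOR 2 = 3
3 XOR 1 = 2
2 XOR 4 = 6
6 XOR 1 = 7

7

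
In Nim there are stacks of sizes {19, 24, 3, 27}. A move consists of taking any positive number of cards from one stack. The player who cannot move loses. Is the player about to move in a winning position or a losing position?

Winning position

Compute the nim-sum pairwise:
19 ^ 24 = 11
11 ^ 3 = 8
8 ^ 27 = 19
The nim-sum is 19 ≠ 0, so this is an N-position: the player to move can win.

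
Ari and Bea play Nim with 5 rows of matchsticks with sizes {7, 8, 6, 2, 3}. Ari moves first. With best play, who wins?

Compute the nim-sum pairwise:
7 XOR 8 = 15
15 XOR 6 = 9
9 XOR 2 = 11
11 XOR 3 = 8
The nim-sum is 8 ≠ 0, so this is an N-position: the player to move can win; Ari has a winning move.

Ari wins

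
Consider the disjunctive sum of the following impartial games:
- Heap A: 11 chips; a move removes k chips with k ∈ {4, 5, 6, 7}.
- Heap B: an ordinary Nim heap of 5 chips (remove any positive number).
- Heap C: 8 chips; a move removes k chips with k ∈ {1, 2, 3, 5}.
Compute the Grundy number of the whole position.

Grundy values for heap A (subtraction set {4, 5, 6, 7}):
g(0) = mex{} = 0
g(1) = mex{} = 0
g(2) = mex{} = 0
g(3) = mex{} = 0
g(4) = mex{0} = 1
g(5) = mex{0} = 1
g(6) = mex{0} = 1
g(7) = mex{0} = 1
g(8) = mex{0,1} = 2
g(9) = mex{0,1} = 2
g(10) = mex{0,1} = 2
g(11) = mex{1} = 0
So g(11) = 0.
Heap B is a plain Nim heap of size 5, so its Grundy value is 5.
For heap C, compute g(0), g(1), … with moves {1, 2, 3, 5}:
k:     0  1  2  3  4  5  6  7  8
g(k):  0  1  2  3  0  1  2  3  0
So g(8) = 0.
By the Sprague-Grundy theorem, the Grundy value of a sum of independent games is the XOR of the component values.
Combined value = 0 ⊕ 5 ⊕ 0 = 5.

5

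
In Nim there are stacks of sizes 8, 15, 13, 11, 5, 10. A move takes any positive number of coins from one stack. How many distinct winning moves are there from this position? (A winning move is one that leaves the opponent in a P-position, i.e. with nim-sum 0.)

5

Write each in binary and XOR column by column:
  1000  (8)
  1111  (15)
  1101  (13)
  1011  (11)
  0101  (5)
  1010  (10)
  ----
  1110  (14)
The overall nim-sum is X = 14. A stack of size p has a winning move iff p XOR X < p (reduce it to p XOR X).
  8: 8 XOR 14 = 6 < 8 — winning move (to 6).
  15: 15 XOR 14 = 1 < 15 — winning move (to 1).
  13: 13 XOR 14 = 3 < 13 — winning move (to 3).
  11: 11 XOR 14 = 5 < 11 — winning move (to 5).
  5: 5 XOR 14 = 11 ≥ 5 — no move.
  10: 10 XOR 14 = 4 < 10 — winning move (to 4).
That gives 5 winning moves.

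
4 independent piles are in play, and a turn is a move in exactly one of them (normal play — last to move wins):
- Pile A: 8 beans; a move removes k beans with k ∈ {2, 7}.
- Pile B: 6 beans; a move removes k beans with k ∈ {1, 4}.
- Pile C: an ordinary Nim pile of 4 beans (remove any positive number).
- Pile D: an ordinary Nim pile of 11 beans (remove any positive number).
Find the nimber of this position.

12

Grundy values for pile A (subtraction set {2, 7}):
k:     0  1  2  3  4  5  6  7  8
g(k):  0  0  1  1  0  0  1  1  2
So g(8) = 2.
Grundy values for pile B (subtraction set {1, 4}):
k:     0  1  2  3  4  5  6
g(k):  0  1  0  1  2  0  1
So g(6) = 1.
Pile C is a plain Nim pile of size 4, so its Grundy value is 4.
Pile D is a plain Nim pile of size 11, so its Grundy value is 11.
The value of a disjunctive sum is the nim-sum of the parts.
Combined value = 2 ⊕ 1 ⊕ 4 ⊕ 11 = 12.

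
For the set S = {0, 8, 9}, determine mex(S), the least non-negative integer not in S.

1

0 is in the set but 1 is not, so the mex is 1.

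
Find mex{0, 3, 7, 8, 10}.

1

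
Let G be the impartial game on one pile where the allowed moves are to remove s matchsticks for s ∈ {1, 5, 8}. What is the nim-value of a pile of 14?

1

Build the Grundy sequence with g(k) = mex{g(k−s) : s ∈ {1, 5, 8}, s ≤ k}:
g(0) = mex{} = 0
g(1) = mex{0} = 1
g(2) = mex{1} = 0
g(3) = mex{0} = 1
g(4) = mex{1} = 0
g(5) = mex{0} = 1
g(6) = mex{1} = 0
g(7) = mex{0} = 1
g(8) = mex{0,1} = 2
g(9) = mex{0,1,2} = 3
g(10) = mex{0,1,3} = 2
g(11) = mex{0,1,2} = 3
g(12) = mex{0,1,3} = 2
g(13) = mex{1,2} = 0
g(14) = mex{0,3} = 1
So g(14) = 1.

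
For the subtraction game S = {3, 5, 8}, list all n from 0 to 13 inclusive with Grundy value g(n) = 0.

Build the Grundy sequence with g(k) = mex{g(k−s) : s ∈ {3, 5, 8}, s ≤ k}:
k:     0  1  2  3  4  5  6  7  8  9 10 11 12 13
g(k):  0  0  0  1  1  1  2  2  2  3  3  0  0  0
The P-positions (g = 0) in 0..13 are 0, 1, 2, 11, 12, 13.

0, 1, 2, 11, 12, 13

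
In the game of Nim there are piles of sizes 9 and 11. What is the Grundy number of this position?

Nim-sum: 9 ^ 11 = 2.

2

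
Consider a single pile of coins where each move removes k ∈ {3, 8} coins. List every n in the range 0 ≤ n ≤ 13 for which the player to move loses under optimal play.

0, 1, 2, 6, 7, 11, 12, 13

Grundy values for subtraction set {3, 8}:
k:     0  1  2  3  4  5  6  7  8  9 10 11 12 13
g(k):  0  0  0  1  1  1  0  0  2  1  1  0  0  0
The P-positions (g = 0) in 0..13 are 0, 1, 2, 6, 7, 11, 12, 13.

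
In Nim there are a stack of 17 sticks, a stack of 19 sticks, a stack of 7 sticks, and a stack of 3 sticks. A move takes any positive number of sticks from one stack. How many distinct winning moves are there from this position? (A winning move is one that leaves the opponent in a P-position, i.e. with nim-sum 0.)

1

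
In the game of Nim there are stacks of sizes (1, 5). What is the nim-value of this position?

Compute the nim-sum pairwise:
1 XOR 5 = 4

4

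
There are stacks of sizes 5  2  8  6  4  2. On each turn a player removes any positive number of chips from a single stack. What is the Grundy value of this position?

Nim-sum: 5 ⊕ 2 ⊕ 8 ⊕ 6 ⊕ 4 ⊕ 2 = 15.

15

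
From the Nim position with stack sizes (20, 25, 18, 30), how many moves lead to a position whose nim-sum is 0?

Bitwise XOR of the heap sizes:
  10100  (20)
  11001  (25)
  10010  (18)
  11110  (30)
  -----
  00001  (1)
The overall nim-sum is X = 1. A stack of size p has a winning move iff p XOR X < p (reduce it to p XOR X).
  20: 20 XOR 1 = 21 ≥ 20 — no move.
  25: 25 XOR 1 = 24 < 25 — winning move (to 24).
  18: 18 XOR 1 = 19 ≥ 18 — no move.
  30: 30 XOR 1 = 31 ≥ 30 — no move.
That gives 1 winning move.

1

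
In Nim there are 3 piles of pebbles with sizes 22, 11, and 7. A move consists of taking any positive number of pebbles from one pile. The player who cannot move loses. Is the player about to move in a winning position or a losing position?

Winning position

Compute the nim-sum pairwise:
22 XOR 11 = 29
29 XOR 7 = 26
The nim-sum is 26 ≠ 0, so this is an N-position: the player to move can win.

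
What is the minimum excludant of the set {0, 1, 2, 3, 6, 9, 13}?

4

The values 0, 1, 2, 3 are all present; 4 is the first non-negative integer missing from the set.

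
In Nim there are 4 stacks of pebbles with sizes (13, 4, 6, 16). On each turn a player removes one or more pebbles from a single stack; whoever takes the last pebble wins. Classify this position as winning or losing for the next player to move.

Winning position

Bitwise XOR of the heap sizes:
  01101  (13)
  00100  (4)
  00110  (6)
  10000  (16)
  -----
  11111  (31)
The nim-sum is 31 ≠ 0, so this is an N-position: the player to move can win.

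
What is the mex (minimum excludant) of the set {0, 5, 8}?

1

0 is in the set but 1 is not, so the mex is 1.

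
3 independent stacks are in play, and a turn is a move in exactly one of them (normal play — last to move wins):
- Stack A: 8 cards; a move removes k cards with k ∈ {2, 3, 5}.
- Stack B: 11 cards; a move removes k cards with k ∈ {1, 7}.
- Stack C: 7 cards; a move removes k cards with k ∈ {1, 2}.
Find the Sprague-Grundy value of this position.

For stack A, compute g(0), g(1), … with moves {2, 3, 5}:
k:     0  1  2  3  4  5  6  7  8
g(k):  0  0  1  1  2  2  3  0  0
So g(8) = 0.
For stack B, compute g(0), g(1), … with moves {1, 7}:
g(0) = mex{} = 0
g(1) = mex{0} = 1
g(2) = mex{1} = 0
g(3) = mex{0} = 1
g(4) = mex{1} = 0
g(5) = mex{0} = 1
g(6) = mex{1} = 0
g(7) = mex{0} = 1
g(8) = mex{1} = 0
g(9) = mex{0} = 1
g(10) = mex{1} = 0
g(11) = mex{0} = 1
So g(11) = 1.
Build the Grundy sequence for stack C with g(k) = mex{g(k−s) : s ∈ {1, 2}, s ≤ k}:
g(0) = mex{} = 0
g(1) = mex{0} = 1
g(2) = mex{0,1} = 2
g(3) = mex{1,2} = 0
g(4) = mex{0,2} = 1
g(5) = mex{0,1} = 2
g(6) = mex{1,2} = 0
g(7) = mex{0,2} = 1
So g(7) = 1.
The value of a disjunctive sum is the nim-sum of the parts.
Combined value = 0 XOR 1 XOR 1 = 0.

0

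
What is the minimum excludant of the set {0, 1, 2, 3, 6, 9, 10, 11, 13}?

4

The values 0, 1, 2, 3 are all present; 4 is the first non-negative integer missing from the set.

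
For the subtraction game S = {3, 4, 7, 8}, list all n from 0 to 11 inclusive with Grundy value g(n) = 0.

Grundy values for subtraction set {3, 4, 7, 8}:
k:     0  1  2  3  4  5  6  7  8  9 10 11
g(k):  0  0  0  1  1  1  2  2  2  3  3  0
The P-positions (g = 0) in 0..11 are 0, 1, 2, 11.

0, 1, 2, 11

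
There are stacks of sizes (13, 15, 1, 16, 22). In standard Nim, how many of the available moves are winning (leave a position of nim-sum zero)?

Write each in binary and XOR column by column:
  01101  (13)
  01111  (15)
  00001  (1)
  10000  (16)
  10110  (22)
  -----
  00101  (5)
The overall nim-sum is X = 5. A stack of size p has a winning move iff p XOR X < p (reduce it to p XOR X).
  13: 13 XOR 5 = 8 < 13 — winning move (to 8).
  15: 15 XOR 5 = 10 < 15 — winning move (to 10).
  1: 1 XOR 5 = 4 ≥ 1 — no move.
  16: 16 XOR 5 = 21 ≥ 16 — no move.
  22: 22 XOR 5 = 19 < 22 — winning move (to 19).
That gives 3 winning moves.

3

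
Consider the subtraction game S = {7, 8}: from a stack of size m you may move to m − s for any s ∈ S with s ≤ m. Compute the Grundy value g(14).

Grundy values for subtraction set {7, 8}:
g(0) = mex{} = 0
g(1) = mex{} = 0
g(2) = mex{} = 0
g(3) = mex{} = 0
g(4) = mex{} = 0
g(5) = mex{} = 0
g(6) = mex{} = 0
g(7) = mex{0} = 1
g(8) = mex{0} = 1
g(9) = mex{0} = 1
g(10) = mex{0} = 1
g(11) = mex{0} = 1
g(12) = mex{0} = 1
g(13) = mex{0} = 1
g(14) = mex{0,1} = 2
So g(14) = 2.

2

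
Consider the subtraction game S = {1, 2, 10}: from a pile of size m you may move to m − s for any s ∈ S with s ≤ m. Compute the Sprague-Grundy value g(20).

2

Grundy values for subtraction set {1, 2, 10}:
k:     0  1  2  3  4  5  6  7  8  9 10 11 12 13 14 15 16 17 18 19 20
g(k):  0  1  2  0  1  2  0  1  2  0  1  2  0  1  2  0  1  2  0  1  2
So g(20) = 2.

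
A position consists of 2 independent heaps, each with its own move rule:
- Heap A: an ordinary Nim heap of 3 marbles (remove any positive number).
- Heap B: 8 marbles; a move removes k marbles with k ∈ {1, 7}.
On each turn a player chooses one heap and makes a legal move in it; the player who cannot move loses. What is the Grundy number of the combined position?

3

Heap A is a plain Nim heap of size 3, so its Grundy value is 3.
Grundy values for heap B (subtraction set {1, 7}):
g(0) = mex{} = 0
g(1) = mex{0} = 1
g(2) = mex{1} = 0
g(3) = mex{0} = 1
g(4) = mex{1} = 0
g(5) = mex{0} = 1
g(6) = mex{1} = 0
g(7) = mex{0} = 1
g(8) = mex{1} = 0
So g(8) = 0.
By the Sprague-Grundy theorem, the Grundy value of a sum of independent games is the XOR of the component values.
Combined value = 3 XOR 0 = 3.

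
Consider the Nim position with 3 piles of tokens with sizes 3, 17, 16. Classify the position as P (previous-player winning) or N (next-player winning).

N-position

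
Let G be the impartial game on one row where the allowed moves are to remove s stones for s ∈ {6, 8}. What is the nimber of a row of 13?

Build the Grundy sequence with g(k) = mex{g(k−s) : s ∈ {6, 8}, s ≤ k}:
g(0) = mex{} = 0
g(1) = mex{} = 0
g(2) = mex{} = 0
g(3) = mex{} = 0
g(4) = mex{} = 0
g(5) = mex{} = 0
g(6) = mex{0} = 1
g(7) = mex{0} = 1
g(8) = mex{0} = 1
g(9) = mex{0} = 1
g(10) = mex{0} = 1
g(11) = mex{0} = 1
g(12) = mex{0,1} = 2
g(13) = mex{0,1} = 2
So g(13) = 2.

2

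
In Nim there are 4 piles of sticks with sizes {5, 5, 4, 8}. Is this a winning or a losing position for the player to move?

Winning position

Compute the nim-sum pairwise:
5 XOR 5 = 0
0 XOR 4 = 4
4 XOR 8 = 12
The nim-sum is 12 ≠ 0, so this is an N-position: the player to move can win.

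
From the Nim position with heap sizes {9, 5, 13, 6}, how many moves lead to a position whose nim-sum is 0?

Compute the nim-sum pairwise:
9 ⊕ 5 = 12
12 ⊕ 13 = 1
1 ⊕ 6 = 7
The overall nim-sum is X = 7. A heap of size p has a winning move iff p XOR X < p (reduce it to p XOR X).
  9: 9 XOR 7 = 14 ≥ 9 — no move.
  5: 5 XOR 7 = 2 < 5 — winning move (to 2).
  13: 13 XOR 7 = 10 < 13 — winning move (to 10).
  6: 6 XOR 7 = 1 < 6 — winning move (to 1).
That gives 3 winning moves.

3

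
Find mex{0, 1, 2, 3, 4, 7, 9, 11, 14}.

5

The values 0, 1, 2, 3, 4 are all present; 5 is the first non-negative integer missing from the set.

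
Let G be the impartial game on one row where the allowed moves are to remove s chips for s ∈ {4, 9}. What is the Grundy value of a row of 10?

2

Compute g(0), g(1), … for moves {4, 9}:
k:     0  1  2  3  4  5  6  7  8  9 10
g(k):  0  0  0  0  1  1  1  1  0  2  2
So g(10) = 2.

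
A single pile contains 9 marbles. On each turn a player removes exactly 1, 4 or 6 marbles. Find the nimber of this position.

Compute g(0), g(1), … for moves {1, 4, 6}:
k:     0  1  2  3  4  5  6  7  8  9
g(k):  0  1  0  1  2  0  1  0  1  2
So g(9) = 2.

2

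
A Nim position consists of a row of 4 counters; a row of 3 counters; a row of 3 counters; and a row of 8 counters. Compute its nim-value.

12

Bitwise XOR of the heap sizes:
  0100  (4)
  0011  (3)
  0011  (3)
  1000  (8)
  ----
  1100  (12)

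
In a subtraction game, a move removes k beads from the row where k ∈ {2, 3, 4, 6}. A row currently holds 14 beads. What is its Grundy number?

Grundy values for subtraction set {2, 3, 4, 6}:
g(0) = mex{} = 0
g(1) = mex{} = 0
g(2) = mex{0} = 1
g(3) = mex{0} = 1
g(4) = mex{0,1} = 2
g(5) = mex{0,1} = 2
g(6) = mex{0,1,2} = 3
g(7) = mex{0,1,2} = 3
g(8) = mex{1,2,3} = 0
g(9) = mex{1,2,3} = 0
g(10) = mex{0,2,3} = 1
g(11) = mex{0,2,3} = 1
g(12) = mex{0,1,3} = 2
g(13) = mex{0,1,3} = 2
g(14) = mex{0,1,2} = 3
So g(14) = 3.

3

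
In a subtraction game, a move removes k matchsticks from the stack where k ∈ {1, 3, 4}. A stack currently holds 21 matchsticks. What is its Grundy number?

0

Build the Grundy sequence with g(k) = mex{g(k−s) : s ∈ {1, 3, 4}, s ≤ k}:
k:     0  1  2  3  4  5  6  7  8  9 10 11 12 13 14 15 16 17 18 19 20 21
g(k):  0  1  0  1  2  3  2  0  1  0  1  2  3  2  0  1  0  1  2  3  2  0
So g(21) = 0.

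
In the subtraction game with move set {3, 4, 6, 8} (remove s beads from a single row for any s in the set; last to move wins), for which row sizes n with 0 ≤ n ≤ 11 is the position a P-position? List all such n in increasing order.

0, 1, 2, 11

Build the Grundy sequence with g(k) = mex{g(k−s) : s ∈ {3, 4, 6, 8}, s ≤ k}:
g(0) = mex{} = 0
g(1) = mex{} = 0
g(2) = mex{} = 0
g(3) = mex{0} = 1
g(4) = mex{0} = 1
g(5) = mex{0} = 1
g(6) = mex{0,1} = 2
g(7) = mex{0,1} = 2
g(8) = mex{0,1} = 2
g(9) = mex{0,1,2} = 3
g(10) = mex{0,1,2} = 3
g(11) = mex{1,2} = 0
The P-positions (g = 0) in 0..11 are 0, 1, 2, 11.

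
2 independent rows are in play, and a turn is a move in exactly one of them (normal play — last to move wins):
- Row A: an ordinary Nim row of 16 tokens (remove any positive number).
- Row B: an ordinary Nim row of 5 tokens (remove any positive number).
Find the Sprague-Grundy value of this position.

21

Row A is a plain Nim row of size 16, so its Grundy value is 16.
Row B is a plain Nim row of size 5, so its Grundy value is 5.
By the Sprague-Grundy theorem, the Grundy value of a sum of independent games is the XOR of the component values.
Combined value = 16 XOR 5 = 21.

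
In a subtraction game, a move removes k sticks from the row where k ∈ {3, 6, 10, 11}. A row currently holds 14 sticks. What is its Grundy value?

Build the Grundy sequence with g(k) = mex{g(k−s) : s ∈ {3, 6, 10, 11}, s ≤ k}:
g(0) = mex{} = 0
g(1) = mex{} = 0
g(2) = mex{} = 0
g(3) = mex{0} = 1
g(4) = mex{0} = 1
g(5) = mex{0} = 1
g(6) = mex{0,1} = 2
g(7) = mex{0,1} = 2
g(8) = mex{0,1} = 2
g(9) = mex{1,2} = 0
g(10) = mex{0,1,2} = 3
g(11) = mex{0,1,2} = 3
g(12) = mex{0,2} = 1
g(13) = mex{0,1,2,3} = 4
g(14) = mex{1,2,3} = 0
So g(14) = 0.

0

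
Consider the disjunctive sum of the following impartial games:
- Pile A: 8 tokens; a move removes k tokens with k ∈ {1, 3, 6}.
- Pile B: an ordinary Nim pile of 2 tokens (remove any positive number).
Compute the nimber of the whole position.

0

Build the Grundy sequence for pile A with g(k) = mex{g(k−s) : s ∈ {1, 3, 6}, s ≤ k}:
g(0) = mex{} = 0
g(1) = mex{0} = 1
g(2) = mex{1} = 0
g(3) = mex{0} = 1
g(4) = mex{1} = 0
g(5) = mex{0} = 1
g(6) = mex{0,1} = 2
g(7) = mex{0,1,2} = 3
g(8) = mex{0,1,3} = 2
So g(8) = 2.
Pile B is a plain Nim pile of size 2, so its Grundy value is 2.
The value of a disjunctive sum is the nim-sum of the parts.
Combined value = 2 XOR 2 = 0.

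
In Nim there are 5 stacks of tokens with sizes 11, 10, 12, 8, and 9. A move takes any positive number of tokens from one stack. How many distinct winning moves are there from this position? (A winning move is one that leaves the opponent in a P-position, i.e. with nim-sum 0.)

5

Compute the nim-sum pairwise:
11 ⊕ 10 = 1
1 ⊕ 12 = 13
13 ⊕ 8 = 5
5 ⊕ 9 = 12
The overall nim-sum is X = 12. A stack of size p has a winning move iff p XOR X < p (reduce it to p XOR X).
  11: 11 XOR 12 = 7 < 11 — winning move (to 7).
  10: 10 XOR 12 = 6 < 10 — winning move (to 6).
  12: 12 XOR 12 = 0 < 12 — winning move (to 0).
  8: 8 XOR 12 = 4 < 8 — winning move (to 4).
  9: 9 XOR 12 = 5 < 9 — winning move (to 5).
That gives 5 winning moves.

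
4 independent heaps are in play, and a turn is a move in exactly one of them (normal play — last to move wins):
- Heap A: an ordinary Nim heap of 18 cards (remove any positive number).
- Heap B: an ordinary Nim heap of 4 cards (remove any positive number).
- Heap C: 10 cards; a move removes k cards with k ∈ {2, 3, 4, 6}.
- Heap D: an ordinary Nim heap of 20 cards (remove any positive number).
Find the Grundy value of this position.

Heap A is a plain Nim heap of size 18, so its Grundy value is 18.
Heap B is a plain Nim heap of size 4, so its Grundy value is 4.
For heap C, compute g(0), g(1), … with moves {2, 3, 4, 6}:
k:     0  1  2  3  4  5  6  7  8  9 10
g(k):  0  0  1  1  2  2  3  3  0  0  1
So g(10) = 1.
Heap D is a plain Nim heap of size 20, so its Grundy value is 20.
The value of a disjunctive sum is the nim-sum of the parts.
Combined value = 18 ⊕ 4 ⊕ 1 ⊕ 20 = 3.

3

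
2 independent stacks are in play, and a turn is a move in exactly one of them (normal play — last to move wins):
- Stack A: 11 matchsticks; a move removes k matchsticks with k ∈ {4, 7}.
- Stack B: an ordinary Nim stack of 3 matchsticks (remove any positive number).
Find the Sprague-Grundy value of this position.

3

For stack A, compute g(0), g(1), … with moves {4, 7}:
g(0) = mex{} = 0
g(1) = mex{} = 0
g(2) = mex{} = 0
g(3) = mex{} = 0
g(4) = mex{0} = 1
g(5) = mex{0} = 1
g(6) = mex{0} = 1
g(7) = mex{0} = 1
g(8) = mex{0,1} = 2
g(9) = mex{0,1} = 2
g(10) = mex{0,1} = 2
g(11) = mex{1} = 0
So g(11) = 0.
Stack B is a plain Nim stack of size 3, so its Grundy value is 3.
By the Sprague-Grundy theorem, the Grundy value of a sum of independent games is the XOR of the component values.
Combined value = 0 XOR 3 = 3.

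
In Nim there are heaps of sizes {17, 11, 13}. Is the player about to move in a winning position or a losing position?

Winning position

Write each in binary and XOR column by column:
  10001  (17)
  01011  (11)
  01101  (13)
  -----
  10111  (23)
The nim-sum is 23 ≠ 0, so this is an N-position: the player to move can win.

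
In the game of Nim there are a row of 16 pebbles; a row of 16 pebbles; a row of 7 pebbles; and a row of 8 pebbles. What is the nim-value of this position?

15

Compute the nim-sum pairwise:
16 ⊕ 16 = 0
0 ⊕ 7 = 7
7 ⊕ 8 = 15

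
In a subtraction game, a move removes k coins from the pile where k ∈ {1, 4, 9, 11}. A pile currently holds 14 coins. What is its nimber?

2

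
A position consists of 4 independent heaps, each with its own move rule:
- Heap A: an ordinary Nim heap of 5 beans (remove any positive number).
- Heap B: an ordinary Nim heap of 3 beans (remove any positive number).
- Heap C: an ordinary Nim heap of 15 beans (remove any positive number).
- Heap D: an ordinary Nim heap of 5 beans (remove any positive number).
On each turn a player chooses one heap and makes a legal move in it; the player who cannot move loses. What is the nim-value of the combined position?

12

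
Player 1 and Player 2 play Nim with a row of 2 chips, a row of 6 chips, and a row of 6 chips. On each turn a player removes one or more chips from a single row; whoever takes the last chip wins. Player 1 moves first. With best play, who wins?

Player 1 wins

Write each in binary and XOR column by column:
  010  (2)
  110  (6)
  110  (6)
  ---
  010  (2)
The nim-sum is 2 ≠ 0, so this is an N-position: the player to move can win; Player 1 has a winning move.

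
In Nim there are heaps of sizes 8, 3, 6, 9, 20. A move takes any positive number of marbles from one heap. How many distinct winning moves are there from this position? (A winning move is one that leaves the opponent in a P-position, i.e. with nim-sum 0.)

Nim-sum: 8 XOR 3 XOR 6 XOR 9 XOR 20 = 16.
The overall nim-sum is X = 16. A heap of size p has a winning move iff p XOR X < p (reduce it to p XOR X).
  8: 8 XOR 16 = 24 ≥ 8 — no move.
  3: 3 XOR 16 = 19 ≥ 3 — no move.
  6: 6 XOR 16 = 22 ≥ 6 — no move.
  9: 9 XOR 16 = 25 ≥ 9 — no move.
  20: 20 XOR 16 = 4 < 20 — winning move (to 4).
That gives 1 winning move.

1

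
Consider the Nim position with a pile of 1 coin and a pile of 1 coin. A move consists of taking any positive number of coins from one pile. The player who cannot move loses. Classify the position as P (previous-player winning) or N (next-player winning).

Compute the nim-sum pairwise:
1 ^ 1 = 0
The nim-sum is 0, so this is a P-position: the player to move is in a losing position under optimal play.

P-position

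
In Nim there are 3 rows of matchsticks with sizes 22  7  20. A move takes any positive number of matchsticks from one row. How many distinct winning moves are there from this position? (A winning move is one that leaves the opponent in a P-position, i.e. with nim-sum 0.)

Nim-sum: 22 ⊕ 7 ⊕ 20 = 5.
The overall nim-sum is X = 5. A row of size p has a winning move iff p XOR X < p (reduce it to p XOR X).
  22: 22 XOR 5 = 19 < 22 — winning move (to 19).
  7: 7 XOR 5 = 2 < 7 — winning move (to 2).
  20: 20 XOR 5 = 17 < 20 — winning move (to 17).
That gives 3 winning moves.

3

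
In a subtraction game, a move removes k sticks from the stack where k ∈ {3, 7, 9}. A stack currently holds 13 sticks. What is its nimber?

2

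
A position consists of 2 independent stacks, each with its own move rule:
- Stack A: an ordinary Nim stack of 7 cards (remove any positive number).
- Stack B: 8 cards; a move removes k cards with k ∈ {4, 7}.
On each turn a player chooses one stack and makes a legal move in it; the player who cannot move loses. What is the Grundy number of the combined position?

Stack A is a plain Nim stack of size 7, so its Grundy value is 7.
Build the Grundy sequence for stack B with g(k) = mex{g(k−s) : s ∈ {4, 7}, s ≤ k}:
g(0) = mex{} = 0
g(1) = mex{} = 0
g(2) = mex{} = 0
g(3) = mex{} = 0
g(4) = mex{0} = 1
g(5) = mex{0} = 1
g(6) = mex{0} = 1
g(7) = mex{0} = 1
g(8) = mex{0,1} = 2
So g(8) = 2.
The value of a disjunctive sum is the nim-sum of the parts.
Combined value = 7 XOR 2 = 5.

5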